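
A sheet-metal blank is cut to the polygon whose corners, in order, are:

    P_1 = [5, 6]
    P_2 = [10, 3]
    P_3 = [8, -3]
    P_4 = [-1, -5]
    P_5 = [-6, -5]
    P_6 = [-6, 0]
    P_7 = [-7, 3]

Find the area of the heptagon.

Apply the surveyor's formula: 2A = Σ (x_i·y_{i+1} − x_{i+1}·y_i), indices taken mod 7.
Σ = (-45) + (-54) + (-43) + (-25) + (-30) + (-18) + (-57) = -272
Area = |Σ|/2 = 136.

136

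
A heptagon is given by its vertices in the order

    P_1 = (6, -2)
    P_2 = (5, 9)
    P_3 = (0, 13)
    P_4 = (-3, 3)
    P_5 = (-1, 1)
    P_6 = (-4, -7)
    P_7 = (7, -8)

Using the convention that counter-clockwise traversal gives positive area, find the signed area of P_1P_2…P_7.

147

Σ = (64) + (65) + (39) + (0) + (11) + (81) + (34) = 294
Signed area = Σ/2 = 147 (positive ⇒ counter-clockwise traversal).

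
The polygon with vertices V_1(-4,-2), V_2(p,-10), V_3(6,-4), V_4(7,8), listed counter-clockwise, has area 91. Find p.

The doubled signed area Σ (x_i y_{i+1} − x_{i+1} y_i) is linear in p.
With p=0 it equals 194; the coefficient of p is -2 (from the two edges through V_2).
So -2·p + 194 = 2·91 = 182 ⇒ p = 6.

6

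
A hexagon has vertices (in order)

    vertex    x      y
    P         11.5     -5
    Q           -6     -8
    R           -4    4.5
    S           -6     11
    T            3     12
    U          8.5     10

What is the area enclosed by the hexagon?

266.25

Apply the shoelace (surveyor's) formula: 2A = Σ (x_i·y_{i+1} − x_{i+1}·y_i), indices taken mod 6.
Σ = (-122) + (-59) + (-17) + (-105) + (-72) + (-157.5) = -532.5
Area = |Σ|/2 = 266.25.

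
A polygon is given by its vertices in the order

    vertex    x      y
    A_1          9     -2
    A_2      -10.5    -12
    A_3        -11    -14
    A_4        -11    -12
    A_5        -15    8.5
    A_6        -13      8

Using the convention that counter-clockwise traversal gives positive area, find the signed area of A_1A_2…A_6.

Cross-terms: -129, 15, -22, -273.5, -9.5, -46  ⇒  Σ = -465
Signed area = Σ/2 = -232.5 (negative ⇒ clockwise traversal).

-232.5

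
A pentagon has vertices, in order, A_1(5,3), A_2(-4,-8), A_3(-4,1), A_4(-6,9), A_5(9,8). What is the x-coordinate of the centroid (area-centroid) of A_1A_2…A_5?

Apply the shoelace formula. First the cross-terms c_i = x_i·y_{i+1} − x_{i+1}·y_i:
  -28, -36, -30, -129, -13  ⇒  2A = -236, A = -118.
Then Σ (x_i + x_{i+1})·c_i = -9, so x̄ = -9 / (6·(-118)) = 3/236.

3/236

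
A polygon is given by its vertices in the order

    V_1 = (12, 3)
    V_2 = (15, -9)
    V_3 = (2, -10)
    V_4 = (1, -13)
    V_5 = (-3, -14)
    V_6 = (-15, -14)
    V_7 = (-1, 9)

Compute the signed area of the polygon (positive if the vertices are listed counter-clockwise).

V_1→V_2: (12)(-9) − (15)(3) = -153
V_2→V_3: (15)(-10) − (2)(-9) = -132
V_3→V_4: (2)(-13) − (1)(-10) = -16
V_4→V_5: (1)(-14) − (-3)(-13) = -53
V_5→V_6: (-3)(-14) − (-15)(-14) = -168
V_6→V_7: (-15)(9) − (-1)(-14) = -149
V_7→V_1: (-1)(3) − (12)(9) = -111
Σ = -782
Signed area = Σ/2 = -391 (negative ⇒ clockwise traversal).

-391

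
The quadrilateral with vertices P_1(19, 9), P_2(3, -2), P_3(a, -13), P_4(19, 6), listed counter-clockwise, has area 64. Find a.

The doubled signed area Σ (x_i y_{i+1} − x_{i+1} y_i) is linear in a.
With a=0 it equals 200; the coefficient of a is 8 (from the two edges through P_3).
So 8·a + 200 = 2·64 = 128 ⇒ a = -9.

-9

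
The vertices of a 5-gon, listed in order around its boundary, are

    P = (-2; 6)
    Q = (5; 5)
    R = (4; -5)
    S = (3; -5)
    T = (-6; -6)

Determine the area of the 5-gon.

93

Apply the shoelace (surveyor's) formula: 2A = Σ (x_i·y_{i+1} − x_{i+1}·y_i), indices taken mod 5.
Σ = (-40) + (-45) + (-5) + (-48) + (-48) = -186
Area = |Σ|/2 = 93.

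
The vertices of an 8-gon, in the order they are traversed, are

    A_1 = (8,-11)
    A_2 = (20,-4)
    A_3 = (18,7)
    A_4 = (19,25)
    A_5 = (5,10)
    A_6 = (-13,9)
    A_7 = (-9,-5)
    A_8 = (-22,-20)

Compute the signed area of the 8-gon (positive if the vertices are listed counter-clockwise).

787.5

A_1→A_2: (8)(-4) − (20)(-11) = 188
A_2→A_3: (20)(7) − (18)(-4) = 212
A_3→A_4: (18)(25) − (19)(7) = 317
A_4→A_5: (19)(10) − (5)(25) = 65
A_5→A_6: (5)(9) − (-13)(10) = 175
A_6→A_7: (-13)(-5) − (-9)(9) = 146
A_7→A_8: (-9)(-20) − (-22)(-5) = 70
A_8→A_1: (-22)(-11) − (8)(-20) = 402
Σ = 1575
Signed area = Σ/2 = 787.5 (positive ⇒ counter-clockwise traversal).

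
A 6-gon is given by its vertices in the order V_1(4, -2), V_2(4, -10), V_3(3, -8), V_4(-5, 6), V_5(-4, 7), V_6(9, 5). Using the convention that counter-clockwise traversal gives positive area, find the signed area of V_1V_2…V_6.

-94

Σ = (-32) + (-2) + (-22) + (-11) + (-83) + (-38) = -188
Signed area = Σ/2 = -94 (negative ⇒ clockwise traversal).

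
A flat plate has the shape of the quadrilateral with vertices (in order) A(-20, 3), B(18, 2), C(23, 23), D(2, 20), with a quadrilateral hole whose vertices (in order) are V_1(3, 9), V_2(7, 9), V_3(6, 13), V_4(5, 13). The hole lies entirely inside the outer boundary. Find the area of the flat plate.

537

Outer boundary:
Apply Gauss's area formula: 2A = Σ (x_i·y_{i+1} − x_{i+1}·y_i), indices taken mod 4.
Σ = (-94) + (368) + (414) + (406) = 1094
Area = |Σ|/2 = 547.
Hole:
Cross-terms: -36, 37, 13, 6  ⇒  Σ = 20
Area = |Σ|/2 = 10.
Net area = 547 − 10 = 537.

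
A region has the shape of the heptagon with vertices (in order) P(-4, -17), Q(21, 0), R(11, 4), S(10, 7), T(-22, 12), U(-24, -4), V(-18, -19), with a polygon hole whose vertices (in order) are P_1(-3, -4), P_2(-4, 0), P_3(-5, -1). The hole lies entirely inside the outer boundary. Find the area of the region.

Outer boundary:
Apply the shoelace (surveyor's) formula: 2A = Σ (x_i·y_{i+1} − x_{i+1}·y_i), indices taken mod 7.
P→Q: (-4)(0) − (21)(-17) = 357
Q→R: (21)(4) − (11)(0) = 84
R→S: (11)(7) − (10)(4) = 37
S→T: (10)(12) − (-22)(7) = 274
T→U: (-22)(-4) − (-24)(12) = 376
U→V: (-24)(-19) − (-18)(-4) = 384
V→P: (-18)(-17) − (-4)(-19) = 230
Σ = 1742
Area = |Σ|/2 = 871.
Hole:
Apply the shoelace (surveyor's) formula: 2A = Σ (x_i·y_{i+1} − x_{i+1}·y_i), indices taken mod 3.
Σ = (-16) + (4) + (17) = 5
Area = |Σ|/2 = 2.5.
Net area = 871 − 2.5 = 868.5.

868.5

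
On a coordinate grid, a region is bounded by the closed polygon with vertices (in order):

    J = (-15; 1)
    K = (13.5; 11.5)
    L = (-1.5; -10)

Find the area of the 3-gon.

227.625

Apply the surveyor's formula: 2A = Σ (x_i·y_{i+1} − x_{i+1}·y_i), indices taken mod 3.
J→K: (-15)(11.5) − (13.5)(1) = -186
K→L: (13.5)(-10) − (-1.5)(11.5) = -117.75
L→J: (-1.5)(1) − (-15)(-10) = -151.5
Σ = -455.25
Area = |Σ|/2 = 227.625.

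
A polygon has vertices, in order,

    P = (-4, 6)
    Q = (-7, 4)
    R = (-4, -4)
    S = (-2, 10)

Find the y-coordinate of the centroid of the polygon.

Apply the surveyor's formula. First the cross-terms c_i = x_i·y_{i+1} − x_{i+1}·y_i:
  26, 44, -48, 28  ⇒  2A = 50, A = 25.
Then Σ (y_i + y_{i+1})·c_i = 420, so ȳ = 420 / (6·25) = 2.8.

2.8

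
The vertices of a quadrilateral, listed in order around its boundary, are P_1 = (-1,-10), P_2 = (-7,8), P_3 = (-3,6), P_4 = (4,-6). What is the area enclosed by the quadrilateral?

Apply the shoelace formula: 2A = Σ (x_i·y_{i+1} − x_{i+1}·y_i), indices taken mod 4.
Σ = (-78) + (-18) + (-6) + (-46) = -148
Area = |Σ|/2 = 74.

74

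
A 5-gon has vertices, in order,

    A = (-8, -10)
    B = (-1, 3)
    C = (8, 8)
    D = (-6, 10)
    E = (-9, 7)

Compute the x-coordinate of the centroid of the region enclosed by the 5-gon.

-179/48

Apply the shoelace (surveyor's) formula. First the cross-terms c_i = x_i·y_{i+1} − x_{i+1}·y_i:
  -34, -32, 128, 48, 146  ⇒  2A = 256, A = 128.
Then Σ (x_i + x_{i+1})·c_i = -2864, so x̄ = -2864 / (6·128) = -179/48.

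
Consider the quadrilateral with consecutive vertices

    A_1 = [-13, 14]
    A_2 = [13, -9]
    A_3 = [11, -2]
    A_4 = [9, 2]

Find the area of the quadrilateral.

Cross-terms: -65, 73, 40, 152  ⇒  Σ = 200
Area = |Σ|/2 = 100.

100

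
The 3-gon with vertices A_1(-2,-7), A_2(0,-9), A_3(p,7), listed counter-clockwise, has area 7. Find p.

The doubled signed area Σ (x_i y_{i+1} − x_{i+1} y_i) is linear in p.
With p=0 it equals 32; the coefficient of p is 2 (from the two edges through A_3).
So 2·p + 32 = 2·7 = 14 ⇒ p = -9.

-9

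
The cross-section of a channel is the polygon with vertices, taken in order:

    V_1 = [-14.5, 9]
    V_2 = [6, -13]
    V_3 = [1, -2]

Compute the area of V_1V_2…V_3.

57.75

V_1→V_2: (-14.5)(-13) − (6)(9) = 134.5
V_2→V_3: (6)(-2) − (1)(-13) = 1
V_3→V_1: (1)(9) − (-14.5)(-2) = -20
Σ = 115.5
Area = |Σ|/2 = 57.75.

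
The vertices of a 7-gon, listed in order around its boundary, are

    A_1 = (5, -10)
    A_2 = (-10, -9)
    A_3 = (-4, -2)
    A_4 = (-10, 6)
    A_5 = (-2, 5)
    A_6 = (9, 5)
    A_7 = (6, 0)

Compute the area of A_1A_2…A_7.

194

Apply the surveyor's formula: 2A = Σ (x_i·y_{i+1} − x_{i+1}·y_i), indices taken mod 7.
Cross-terms: -145, -16, -44, -38, -55, -30, -60  ⇒  Σ = -388
Area = |Σ|/2 = 194.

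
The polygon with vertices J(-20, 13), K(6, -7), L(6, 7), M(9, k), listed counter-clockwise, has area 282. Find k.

Write out the shoelace sum; only the two edges meeting at M involve k:
2·Area = [(6·k − 9·7) + (9·13 − (-20)·k)] + 146
       = 26·k + 200 = 564
⇒ k = 14.

14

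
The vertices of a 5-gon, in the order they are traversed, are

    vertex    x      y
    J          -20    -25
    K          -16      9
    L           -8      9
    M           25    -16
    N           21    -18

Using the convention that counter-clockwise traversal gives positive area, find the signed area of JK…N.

Apply the shoelace (surveyor's) formula: 2A = Σ (x_i·y_{i+1} − x_{i+1}·y_i), indices taken mod 5.
Cross-terms: -580, -72, -97, -114, -885  ⇒  Σ = -1748
Signed area = Σ/2 = -874 (negative ⇒ clockwise traversal).

-874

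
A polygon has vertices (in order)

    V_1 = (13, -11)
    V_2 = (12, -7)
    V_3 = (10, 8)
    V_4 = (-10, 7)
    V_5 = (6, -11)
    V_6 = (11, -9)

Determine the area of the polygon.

Σ = (41) + (166) + (150) + (68) + (67) + (-4) = 488
Area = |Σ|/2 = 244.

244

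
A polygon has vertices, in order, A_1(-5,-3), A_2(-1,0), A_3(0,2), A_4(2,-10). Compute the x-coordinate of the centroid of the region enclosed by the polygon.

Apply the shoelace formula. First the cross-terms c_i = x_i·y_{i+1} − x_{i+1}·y_i:
  -3, -2, -4, -56  ⇒  2A = -65, A = -32.5.
Then Σ (x_i + x_{i+1})·c_i = 180, so x̄ = 180 / (6·(-32.5)) = -12/13.

-12/13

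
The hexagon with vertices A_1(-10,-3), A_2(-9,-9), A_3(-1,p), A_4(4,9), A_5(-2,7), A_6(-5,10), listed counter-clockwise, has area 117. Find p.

Write out the shoelace sum; only the two edges meeting at A_3 involve p:
2·Area = [((-9)·p − (-1)·(-9)) + ((-1)·9 − 4·p)] + 239
       = -13·p + 221 = 234
⇒ p = -1.

-1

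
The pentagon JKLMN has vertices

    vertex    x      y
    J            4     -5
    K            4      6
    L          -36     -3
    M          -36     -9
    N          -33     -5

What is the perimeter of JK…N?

100

|JK| = √((0)² + (11)²) = √121 = 11
|KL| = √((-40)² + (-9)²) = √1681 = 41
|LM| = √((0)² + (-6)²) = √36 = 6
|MN| = √((3)² + (4)²) = √25 = 5
|NJ| = √((37)² + (0)²) = √1369 = 37
Perimeter = 11 + 41 + 6 + 5 + 37 = 100.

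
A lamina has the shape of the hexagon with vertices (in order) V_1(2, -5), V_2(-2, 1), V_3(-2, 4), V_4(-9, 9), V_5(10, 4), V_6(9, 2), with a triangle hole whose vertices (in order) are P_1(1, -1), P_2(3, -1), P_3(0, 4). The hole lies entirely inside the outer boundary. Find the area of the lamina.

88.5

Outer boundary:
Σ = (-8) + (-6) + (18) + (-126) + (-16) + (-49) = -187
Area = |Σ|/2 = 93.5.
Hole:
Apply the surveyor's formula: 2A = Σ (x_i·y_{i+1} − x_{i+1}·y_i), indices taken mod 3.
Σ = (2) + (12) + (-4) = 10
Area = |Σ|/2 = 5.
Net area = 93.5 − 5 = 88.5.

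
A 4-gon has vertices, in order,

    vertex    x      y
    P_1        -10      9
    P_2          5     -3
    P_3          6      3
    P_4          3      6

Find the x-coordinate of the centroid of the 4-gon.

Apply Gauss's area formula. First the cross-terms c_i = x_i·y_{i+1} − x_{i+1}·y_i:
  -15, 33, 27, 87  ⇒  2A = 132, A = 66.
Then Σ (x_i + x_{i+1})·c_i = 72, so x̄ = 72 / (6·66) = 2/11.

2/11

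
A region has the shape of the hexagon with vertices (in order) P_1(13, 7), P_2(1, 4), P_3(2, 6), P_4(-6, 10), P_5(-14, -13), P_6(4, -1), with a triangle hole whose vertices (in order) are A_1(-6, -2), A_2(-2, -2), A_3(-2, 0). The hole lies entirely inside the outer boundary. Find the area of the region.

Outer boundary:
Apply Gauss's area formula: 2A = Σ (x_i·y_{i+1} − x_{i+1}·y_i), indices taken mod 6.
Cross-terms: 45, -2, 56, 218, 66, 41  ⇒  Σ = 424
Area = |Σ|/2 = 212.
Hole:
Apply the surveyor's formula: 2A = Σ (x_i·y_{i+1} − x_{i+1}·y_i), indices taken mod 3.
Σ = (8) + (-4) + (4) = 8
Area = |Σ|/2 = 4.
Net area = 212 − 4 = 208.

208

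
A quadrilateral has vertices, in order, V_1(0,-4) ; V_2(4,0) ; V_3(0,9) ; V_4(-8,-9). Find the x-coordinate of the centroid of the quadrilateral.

-4/3

Apply Gauss's area formula. First the cross-terms c_i = x_i·y_{i+1} − x_{i+1}·y_i:
  16, 36, 72, 32  ⇒  2A = 156, A = 78.
Then Σ (x_i + x_{i+1})·c_i = -624, so x̄ = -624 / (6·78) = -4/3.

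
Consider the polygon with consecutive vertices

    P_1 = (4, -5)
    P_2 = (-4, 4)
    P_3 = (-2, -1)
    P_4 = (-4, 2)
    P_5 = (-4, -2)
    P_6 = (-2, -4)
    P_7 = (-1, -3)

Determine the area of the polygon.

23.5

Apply Gauss's area formula: 2A = Σ (x_i·y_{i+1} − x_{i+1}·y_i), indices taken mod 7.
P_1→P_2: (4)(4) − (-4)(-5) = -4
P_2→P_3: (-4)(-1) − (-2)(4) = 12
P_3→P_4: (-2)(2) − (-4)(-1) = -8
P_4→P_5: (-4)(-2) − (-4)(2) = 16
P_5→P_6: (-4)(-4) − (-2)(-2) = 12
P_6→P_7: (-2)(-3) − (-1)(-4) = 2
P_7→P_1: (-1)(-5) − (4)(-3) = 17
Σ = 47
Area = |Σ|/2 = 23.5.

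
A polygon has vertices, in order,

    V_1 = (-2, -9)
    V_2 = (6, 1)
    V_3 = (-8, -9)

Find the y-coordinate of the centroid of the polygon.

-17/3

Apply the surveyor's formula. First the cross-terms c_i = x_i·y_{i+1} − x_{i+1}·y_i:
  52, -46, 54  ⇒  2A = 60, A = 30.
Then Σ (y_i + y_{i+1})·c_i = -1020, so ȳ = -1020 / (6·30) = -17/3.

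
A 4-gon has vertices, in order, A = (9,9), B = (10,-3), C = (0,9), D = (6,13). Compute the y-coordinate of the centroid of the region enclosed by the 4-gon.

19/3

Apply Gauss's area formula. First the cross-terms c_i = x_i·y_{i+1} − x_{i+1}·y_i:
  -117, 90, -54, -63  ⇒  2A = -144, A = -72.
Then Σ (y_i + y_{i+1})·c_i = -2736, so ȳ = -2736 / (6·(-72)) = 19/3.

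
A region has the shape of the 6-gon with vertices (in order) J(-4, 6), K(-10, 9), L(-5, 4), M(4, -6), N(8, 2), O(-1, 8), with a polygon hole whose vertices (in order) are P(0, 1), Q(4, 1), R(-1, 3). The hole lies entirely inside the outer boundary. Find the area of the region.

Outer boundary:
Apply the shoelace (surveyor's) formula: 2A = Σ (x_i·y_{i+1} − x_{i+1}·y_i), indices taken mod 6.
Σ = (24) + (5) + (14) + (56) + (66) + (26) = 191
Area = |Σ|/2 = 95.5.
Hole:
Apply Gauss's area formula: 2A = Σ (x_i·y_{i+1} − x_{i+1}·y_i), indices taken mod 3.
Cross-terms: -4, 13, -1  ⇒  Σ = 8
Area = |Σ|/2 = 4.
Net area = 95.5 − 4 = 91.5.

91.5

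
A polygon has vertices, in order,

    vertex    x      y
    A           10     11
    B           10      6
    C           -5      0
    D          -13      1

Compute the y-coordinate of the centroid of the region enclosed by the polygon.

837/178

Apply Gauss's area formula. First the cross-terms c_i = x_i·y_{i+1} − x_{i+1}·y_i:
  -50, 30, -5, -153  ⇒  2A = -178, A = -89.
Then Σ (y_i + y_{i+1})·c_i = -2511, so ȳ = -2511 / (6·(-89)) = 837/178.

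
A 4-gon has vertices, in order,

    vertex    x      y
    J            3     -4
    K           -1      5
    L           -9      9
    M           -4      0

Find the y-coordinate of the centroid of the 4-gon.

Apply Gauss's area formula. First the cross-terms c_i = x_i·y_{i+1} − x_{i+1}·y_i:
  11, 36, 36, 16  ⇒  2A = 99, A = 49.5.
Then Σ (y_i + y_{i+1})·c_i = 775, so ȳ = 775 / (6·49.5) = 775/297.

775/297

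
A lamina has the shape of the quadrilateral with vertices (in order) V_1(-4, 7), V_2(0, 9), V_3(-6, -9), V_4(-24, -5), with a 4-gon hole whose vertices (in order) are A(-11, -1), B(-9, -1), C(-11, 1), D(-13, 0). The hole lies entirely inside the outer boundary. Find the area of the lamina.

174

Outer boundary:
V_1→V_2: (-4)(9) − (0)(7) = -36
V_2→V_3: (0)(-9) − (-6)(9) = 54
V_3→V_4: (-6)(-5) − (-24)(-9) = -186
V_4→V_1: (-24)(7) − (-4)(-5) = -188
Σ = -356
Area = |Σ|/2 = 178.
Hole:
Σ = (2) + (-20) + (13) + (13) = 8
Area = |Σ|/2 = 4.
Net area = 178 − 4 = 174.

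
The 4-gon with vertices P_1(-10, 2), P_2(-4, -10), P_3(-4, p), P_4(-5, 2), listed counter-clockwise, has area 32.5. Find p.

Write out the shoelace sum; only the two edges meeting at P_3 involve p:
2·Area = [((-4)·p − (-4)·(-10)) + ((-4)·2 − (-5)·p)] + 118
       = 1·p + 70 = 65
⇒ p = -5.

-5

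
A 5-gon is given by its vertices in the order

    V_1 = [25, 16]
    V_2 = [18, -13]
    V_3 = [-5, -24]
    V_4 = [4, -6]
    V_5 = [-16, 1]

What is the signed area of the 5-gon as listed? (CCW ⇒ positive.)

-678.5

Apply the shoelace (surveyor's) formula: 2A = Σ (x_i·y_{i+1} − x_{i+1}·y_i), indices taken mod 5.
Σ = (-613) + (-497) + (126) + (-92) + (-281) = -1357
Signed area = Σ/2 = -678.5 (negative ⇒ clockwise traversal).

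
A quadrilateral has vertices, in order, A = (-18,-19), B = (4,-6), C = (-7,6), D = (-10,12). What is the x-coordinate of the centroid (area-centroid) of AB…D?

Apply the surveyor's formula. First the cross-terms c_i = x_i·y_{i+1} − x_{i+1}·y_i:
  184, -18, -24, 406  ⇒  2A = 548, A = 274.
Then Σ (x_i + x_{i+1})·c_i = -13482, so x̄ = -13482 / (6·274) = -2247/274.

-2247/274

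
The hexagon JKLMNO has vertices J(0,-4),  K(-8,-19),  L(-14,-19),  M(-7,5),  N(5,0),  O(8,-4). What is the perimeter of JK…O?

|JK| = √((-8)² + (-15)²) = √289 = 17
|KL| = √((-6)² + (0)²) = √36 = 6
|LM| = √((7)² + (24)²) = √625 = 25
|MN| = √((12)² + (-5)²) = √169 = 13
|NO| = √((3)² + (-4)²) = √25 = 5
|OJ| = √((-8)² + (0)²) = √64 = 8
Perimeter = 17 + 6 + 25 + 13 + 5 + 8 = 74.

74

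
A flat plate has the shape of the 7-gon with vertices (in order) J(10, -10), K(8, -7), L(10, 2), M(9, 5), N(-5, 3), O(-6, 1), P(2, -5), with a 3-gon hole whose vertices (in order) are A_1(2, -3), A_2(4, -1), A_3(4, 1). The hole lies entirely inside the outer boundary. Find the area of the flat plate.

Outer boundary:
Apply the shoelace formula: 2A = Σ (x_i·y_{i+1} − x_{i+1}·y_i), indices taken mod 7.
J→K: (10)(-7) − (8)(-10) = 10
K→L: (8)(2) − (10)(-7) = 86
L→M: (10)(5) − (9)(2) = 32
M→N: (9)(3) − (-5)(5) = 52
N→O: (-5)(1) − (-6)(3) = 13
O→P: (-6)(-5) − (2)(1) = 28
P→J: (2)(-10) − (10)(-5) = 30
Σ = 251
Area = |Σ|/2 = 125.5.
Hole:
Apply Gauss's area formula: 2A = Σ (x_i·y_{i+1} − x_{i+1}·y_i), indices taken mod 3.
A_1→A_2: (2)(-1) − (4)(-3) = 10
A_2→A_3: (4)(1) − (4)(-1) = 8
A_3→A_1: (4)(-3) − (2)(1) = -14
Σ = 4
Area = |Σ|/2 = 2.
Net area = 125.5 − 2 = 123.5.

123.5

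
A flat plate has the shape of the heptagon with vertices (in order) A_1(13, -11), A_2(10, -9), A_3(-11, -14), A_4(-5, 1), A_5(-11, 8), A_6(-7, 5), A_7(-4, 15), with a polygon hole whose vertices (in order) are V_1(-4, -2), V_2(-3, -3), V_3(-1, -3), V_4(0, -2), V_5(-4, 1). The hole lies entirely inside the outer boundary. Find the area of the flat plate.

Outer boundary:
Σ = (-7) + (-239) + (-81) + (-29) + (1) + (-85) + (-151) = -591
Area = |Σ|/2 = 295.5.
Hole:
Σ = (6) + (6) + (2) + (-8) + (12) = 18
Area = |Σ|/2 = 9.
Net area = 295.5 − 9 = 286.5.

286.5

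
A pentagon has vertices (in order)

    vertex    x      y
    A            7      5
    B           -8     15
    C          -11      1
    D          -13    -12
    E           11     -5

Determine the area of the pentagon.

Apply the surveyor's formula: 2A = Σ (x_i·y_{i+1} − x_{i+1}·y_i), indices taken mod 5.
Σ = (145) + (157) + (145) + (197) + (90) = 734
Area = |Σ|/2 = 367.

367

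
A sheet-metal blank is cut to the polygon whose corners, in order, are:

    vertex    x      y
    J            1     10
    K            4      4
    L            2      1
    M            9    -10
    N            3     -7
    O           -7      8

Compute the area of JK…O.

Apply Gauss's area formula: 2A = Σ (x_i·y_{i+1} − x_{i+1}·y_i), indices taken mod 6.
Cross-terms: -36, -4, -29, -33, -25, -78  ⇒  Σ = -205
Area = |Σ|/2 = 102.5.

102.5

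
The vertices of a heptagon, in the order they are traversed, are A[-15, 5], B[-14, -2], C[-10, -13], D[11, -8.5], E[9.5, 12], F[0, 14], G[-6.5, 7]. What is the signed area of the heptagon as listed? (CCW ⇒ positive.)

Apply the surveyor's formula: 2A = Σ (x_i·y_{i+1} − x_{i+1}·y_i), indices taken mod 7.
Σ = (100) + (162) + (228) + (212.75) + (133) + (91) + (72.5) = 999.25
Signed area = Σ/2 = 499.625 (positive ⇒ counter-clockwise traversal).

499.625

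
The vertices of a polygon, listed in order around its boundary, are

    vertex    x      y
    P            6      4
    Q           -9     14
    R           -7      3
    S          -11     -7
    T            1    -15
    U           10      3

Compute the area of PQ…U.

Apply Gauss's area formula: 2A = Σ (x_i·y_{i+1} − x_{i+1}·y_i), indices taken mod 6.
Σ = (120) + (71) + (82) + (172) + (153) + (22) = 620
Area = |Σ|/2 = 310.

310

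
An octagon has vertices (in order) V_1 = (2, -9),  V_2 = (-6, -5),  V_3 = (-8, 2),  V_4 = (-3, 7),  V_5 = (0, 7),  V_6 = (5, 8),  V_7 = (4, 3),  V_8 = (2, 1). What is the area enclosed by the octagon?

130.5

Apply the surveyor's formula: 2A = Σ (x_i·y_{i+1} − x_{i+1}·y_i), indices taken mod 8.
Σ = (-64) + (-52) + (-50) + (-21) + (-35) + (-17) + (-2) + (-20) = -261
Area = |Σ|/2 = 130.5.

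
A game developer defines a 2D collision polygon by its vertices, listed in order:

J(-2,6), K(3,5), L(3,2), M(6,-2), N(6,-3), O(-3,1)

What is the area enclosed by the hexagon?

Apply the shoelace (surveyor's) formula: 2A = Σ (x_i·y_{i+1} − x_{i+1}·y_i), indices taken mod 6.
Σ = (-28) + (-9) + (-18) + (-6) + (-3) + (-16) = -80
Area = |Σ|/2 = 40.

40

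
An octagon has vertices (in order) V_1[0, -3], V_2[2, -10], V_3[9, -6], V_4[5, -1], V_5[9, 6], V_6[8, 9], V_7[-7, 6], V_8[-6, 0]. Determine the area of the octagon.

171

Apply the shoelace formula: 2A = Σ (x_i·y_{i+1} − x_{i+1}·y_i), indices taken mod 8.
V_1→V_2: (0)(-10) − (2)(-3) = 6
V_2→V_3: (2)(-6) − (9)(-10) = 78
V_3→V_4: (9)(-1) − (5)(-6) = 21
V_4→V_5: (5)(6) − (9)(-1) = 39
V_5→V_6: (9)(9) − (8)(6) = 33
V_6→V_7: (8)(6) − (-7)(9) = 111
V_7→V_8: (-7)(0) − (-6)(6) = 36
V_8→V_1: (-6)(-3) − (0)(0) = 18
Σ = 342
Area = |Σ|/2 = 171.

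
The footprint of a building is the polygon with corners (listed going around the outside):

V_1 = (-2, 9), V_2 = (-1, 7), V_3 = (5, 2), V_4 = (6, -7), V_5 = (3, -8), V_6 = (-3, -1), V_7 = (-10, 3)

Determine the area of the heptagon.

123

Apply Gauss's area formula: 2A = Σ (x_i·y_{i+1} − x_{i+1}·y_i), indices taken mod 7.
V_1→V_2: (-2)(7) − (-1)(9) = -5
V_2→V_3: (-1)(2) − (5)(7) = -37
V_3→V_4: (5)(-7) − (6)(2) = -47
V_4→V_5: (6)(-8) − (3)(-7) = -27
V_5→V_6: (3)(-1) − (-3)(-8) = -27
V_6→V_7: (-3)(3) − (-10)(-1) = -19
V_7→V_1: (-10)(9) − (-2)(3) = -84
Σ = -246
Area = |Σ|/2 = 123.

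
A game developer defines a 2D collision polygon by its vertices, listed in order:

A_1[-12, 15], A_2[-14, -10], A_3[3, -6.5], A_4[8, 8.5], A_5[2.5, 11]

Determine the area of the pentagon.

Σ = (330) + (121) + (77.5) + (66.75) + (169.5) = 764.75
Area = |Σ|/2 = 382.375.

382.375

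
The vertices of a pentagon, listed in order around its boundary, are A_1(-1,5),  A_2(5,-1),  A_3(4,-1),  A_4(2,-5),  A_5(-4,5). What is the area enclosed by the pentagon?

Σ = (-24) + (-1) + (-18) + (-10) + (-15) = -68
Area = |Σ|/2 = 34.

34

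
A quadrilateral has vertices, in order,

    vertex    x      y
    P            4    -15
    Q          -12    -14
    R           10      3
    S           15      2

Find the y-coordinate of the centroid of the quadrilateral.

Apply the surveyor's formula. First the cross-terms c_i = x_i·y_{i+1} − x_{i+1}·y_i:
  -236, 104, -25, -233  ⇒  2A = -390, A = -195.
Then Σ (y_i + y_{i+1})·c_i = 8604, so ȳ = 8604 / (6·(-195)) = -478/65.

-478/65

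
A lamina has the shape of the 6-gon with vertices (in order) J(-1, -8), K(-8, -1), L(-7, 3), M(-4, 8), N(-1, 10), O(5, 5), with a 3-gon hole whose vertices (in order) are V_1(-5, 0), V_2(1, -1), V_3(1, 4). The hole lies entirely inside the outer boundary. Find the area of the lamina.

Outer boundary:
Σ = (-63) + (-31) + (-44) + (-32) + (-55) + (-35) = -260
Area = |Σ|/2 = 130.
Hole:
Apply the surveyor's formula: 2A = Σ (x_i·y_{i+1} − x_{i+1}·y_i), indices taken mod 3.
Σ = (5) + (5) + (20) = 30
Area = |Σ|/2 = 15.
Net area = 130 − 15 = 115.

115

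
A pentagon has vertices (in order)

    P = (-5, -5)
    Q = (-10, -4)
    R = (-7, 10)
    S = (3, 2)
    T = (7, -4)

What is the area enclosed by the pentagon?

Apply Gauss's area formula: 2A = Σ (x_i·y_{i+1} − x_{i+1}·y_i), indices taken mod 5.
Cross-terms: -30, -128, -44, -26, -55  ⇒  Σ = -283
Area = |Σ|/2 = 141.5.

141.5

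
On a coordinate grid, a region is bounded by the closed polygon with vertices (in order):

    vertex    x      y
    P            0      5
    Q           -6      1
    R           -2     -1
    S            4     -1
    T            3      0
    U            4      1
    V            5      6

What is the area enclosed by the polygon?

47

Σ = (30) + (8) + (6) + (3) + (3) + (19) + (25) = 94
Area = |Σ|/2 = 47.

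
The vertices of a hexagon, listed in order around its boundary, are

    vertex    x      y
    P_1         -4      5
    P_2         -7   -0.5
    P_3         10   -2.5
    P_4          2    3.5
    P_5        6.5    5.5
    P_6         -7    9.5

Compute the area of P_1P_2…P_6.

95.5

Apply the shoelace (surveyor's) formula: 2A = Σ (x_i·y_{i+1} − x_{i+1}·y_i), indices taken mod 6.
Cross-terms: 37, 22.5, 40, -11.75, 100.25, 3  ⇒  Σ = 191
Area = |Σ|/2 = 95.5.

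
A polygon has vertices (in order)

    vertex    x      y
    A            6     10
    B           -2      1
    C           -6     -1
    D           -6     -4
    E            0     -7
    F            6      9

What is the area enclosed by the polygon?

71

A→B: (6)(1) − (-2)(10) = 26
B→C: (-2)(-1) − (-6)(1) = 8
C→D: (-6)(-4) − (-6)(-1) = 18
D→E: (-6)(-7) − (0)(-4) = 42
E→F: (0)(9) − (6)(-7) = 42
F→A: (6)(10) − (6)(9) = 6
Σ = 142
Area = |Σ|/2 = 71.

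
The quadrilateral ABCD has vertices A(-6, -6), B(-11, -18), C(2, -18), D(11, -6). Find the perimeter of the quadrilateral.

|AB| = √((-5)² + (-12)²) = √169 = 13
|BC| = √((13)² + (0)²) = √169 = 13
|CD| = √((9)² + (12)²) = √225 = 15
|DA| = √((-17)² + (0)²) = √289 = 17
Perimeter = 13 + 13 + 15 + 17 = 58.

58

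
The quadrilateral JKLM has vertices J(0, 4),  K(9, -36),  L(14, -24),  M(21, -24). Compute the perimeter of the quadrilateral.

|JK| = √((9)² + (-40)²) = √1681 = 41
|KL| = √((5)² + (12)²) = √169 = 13
|LM| = √((7)² + (0)²) = √49 = 7
|MJ| = √((-21)² + (28)²) = √1225 = 35
Perimeter = 41 + 13 + 7 + 35 = 96.

96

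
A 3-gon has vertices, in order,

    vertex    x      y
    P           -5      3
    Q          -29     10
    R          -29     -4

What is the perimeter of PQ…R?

|PQ| = √((-24)² + (7)²) = √625 = 25
|QR| = √((0)² + (-14)²) = √196 = 14
|RP| = √((24)² + (7)²) = √625 = 25
Perimeter = 25 + 14 + 25 = 64.

64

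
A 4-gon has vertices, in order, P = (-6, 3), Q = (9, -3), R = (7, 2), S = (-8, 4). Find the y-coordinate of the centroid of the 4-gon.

75/74

Apply the shoelace (surveyor's) formula. First the cross-terms c_i = x_i·y_{i+1} − x_{i+1}·y_i:
  -9, 39, 44, 0  ⇒  2A = 74, A = 37.
Then Σ (y_i + y_{i+1})·c_i = 225, so ȳ = 225 / (6·37) = 75/74.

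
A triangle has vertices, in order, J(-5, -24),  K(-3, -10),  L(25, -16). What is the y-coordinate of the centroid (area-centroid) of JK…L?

Apply the shoelace formula. First the cross-terms c_i = x_i·y_{i+1} − x_{i+1}·y_i:
  -22, 298, -680  ⇒  2A = -404, A = -202.
Then Σ (y_i + y_{i+1})·c_i = 20200, so ȳ = 20200 / (6·(-202)) = -50/3.

-50/3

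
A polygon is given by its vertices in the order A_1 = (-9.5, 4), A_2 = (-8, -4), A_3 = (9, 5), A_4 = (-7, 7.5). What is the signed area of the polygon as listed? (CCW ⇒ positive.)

Σ = (70) + (-4) + (102.5) + (43.25) = 211.75
Signed area = Σ/2 = 105.875 (positive ⇒ counter-clockwise traversal).

105.875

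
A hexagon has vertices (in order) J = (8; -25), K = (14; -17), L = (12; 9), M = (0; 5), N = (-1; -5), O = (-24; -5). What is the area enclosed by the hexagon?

Σ = (214) + (330) + (60) + (5) + (-115) + (640) = 1134
Area = |Σ|/2 = 567.

567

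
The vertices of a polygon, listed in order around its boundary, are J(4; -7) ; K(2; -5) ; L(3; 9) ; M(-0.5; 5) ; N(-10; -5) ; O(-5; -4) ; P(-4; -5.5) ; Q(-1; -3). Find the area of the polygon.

75.5

Apply the shoelace formula: 2A = Σ (x_i·y_{i+1} − x_{i+1}·y_i), indices taken mod 8.
Σ = (-6) + (33) + (19.5) + (52.5) + (15) + (11.5) + (6.5) + (19) = 151
Area = |Σ|/2 = 75.5.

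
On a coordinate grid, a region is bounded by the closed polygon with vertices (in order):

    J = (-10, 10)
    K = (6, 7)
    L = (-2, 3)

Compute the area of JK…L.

Σ = (-130) + (32) + (10) = -88
Area = |Σ|/2 = 44.

44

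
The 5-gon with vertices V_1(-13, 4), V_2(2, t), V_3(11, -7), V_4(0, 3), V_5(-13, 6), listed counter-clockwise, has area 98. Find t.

-5

Write out the shoelace sum; only the two edges meeting at V_2 involve t:
2·Area = [((-13)·t − 2·4) + (2·(-7) − 11·t)] + 98
       = -24·t + 76 = 196
⇒ t = -5.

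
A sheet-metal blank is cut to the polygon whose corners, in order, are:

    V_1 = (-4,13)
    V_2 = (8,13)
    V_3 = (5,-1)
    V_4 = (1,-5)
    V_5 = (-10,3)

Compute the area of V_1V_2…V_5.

209

Apply Gauss's area formula: 2A = Σ (x_i·y_{i+1} − x_{i+1}·y_i), indices taken mod 5.
Σ = (-156) + (-73) + (-24) + (-47) + (-118) = -418
Area = |Σ|/2 = 209.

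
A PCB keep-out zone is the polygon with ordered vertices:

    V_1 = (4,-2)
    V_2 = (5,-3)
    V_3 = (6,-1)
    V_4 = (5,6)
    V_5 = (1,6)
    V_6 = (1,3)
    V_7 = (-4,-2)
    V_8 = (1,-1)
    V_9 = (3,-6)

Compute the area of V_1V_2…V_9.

52

Σ = (-2) + (13) + (41) + (24) + (-3) + (10) + (6) + (-3) + (18) = 104
Area = |Σ|/2 = 52.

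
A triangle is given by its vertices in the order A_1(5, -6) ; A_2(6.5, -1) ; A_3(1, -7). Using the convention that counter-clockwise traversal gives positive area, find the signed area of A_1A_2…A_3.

Apply Gauss's area formula: 2A = Σ (x_i·y_{i+1} − x_{i+1}·y_i), indices taken mod 3.
Σ = (34) + (-44.5) + (29) = 18.5
Signed area = Σ/2 = 9.25 (positive ⇒ counter-clockwise traversal).

9.25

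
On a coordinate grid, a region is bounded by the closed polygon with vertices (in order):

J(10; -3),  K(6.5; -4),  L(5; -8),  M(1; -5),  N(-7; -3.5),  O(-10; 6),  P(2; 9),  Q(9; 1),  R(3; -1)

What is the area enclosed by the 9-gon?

Apply the surveyor's formula: 2A = Σ (x_i·y_{i+1} − x_{i+1}·y_i), indices taken mod 9.
Σ = (-20.5) + (-32) + (-17) + (-38.5) + (-77) + (-102) + (-79) + (-12) + (1) = -377
Area = |Σ|/2 = 188.5.

188.5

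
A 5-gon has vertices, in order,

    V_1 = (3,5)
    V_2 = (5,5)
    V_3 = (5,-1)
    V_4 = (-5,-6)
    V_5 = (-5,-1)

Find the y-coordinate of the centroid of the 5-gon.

-56/183

Apply the shoelace formula. First the cross-terms c_i = x_i·y_{i+1} − x_{i+1}·y_i:
  -10, -30, -35, -25, -22  ⇒  2A = -122, A = -61.
Then Σ (y_i + y_{i+1})·c_i = 112, so ȳ = 112 / (6·(-61)) = -56/183.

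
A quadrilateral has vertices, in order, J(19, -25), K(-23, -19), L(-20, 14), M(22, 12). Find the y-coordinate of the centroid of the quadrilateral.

-260/57

Apply Gauss's area formula. First the cross-terms c_i = x_i·y_{i+1} − x_{i+1}·y_i:
  -936, -702, -548, -778  ⇒  2A = -2964, A = -1482.
Then Σ (y_i + y_{i+1})·c_i = 40560, so ȳ = 40560 / (6·(-1482)) = -260/57.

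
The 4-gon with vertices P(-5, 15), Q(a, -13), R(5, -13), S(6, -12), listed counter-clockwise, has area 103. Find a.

The doubled signed area Σ (x_i y_{i+1} − x_{i+1} y_i) is linear in a.
With a=0 it equals 178; the coefficient of a is -28 (from the two edges through Q).
So -28·a + 178 = 2·103 = 206 ⇒ a = -1.

-1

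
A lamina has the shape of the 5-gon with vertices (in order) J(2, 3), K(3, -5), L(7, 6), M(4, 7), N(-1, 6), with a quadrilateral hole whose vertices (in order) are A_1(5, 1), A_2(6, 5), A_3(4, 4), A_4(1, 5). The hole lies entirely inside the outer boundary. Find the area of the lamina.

30

Outer boundary:
Apply the surveyor's formula: 2A = Σ (x_i·y_{i+1} − x_{i+1}·y_i), indices taken mod 5.
Cross-terms: -19, 53, 25, 31, -15  ⇒  Σ = 75
Area = |Σ|/2 = 37.5.
Hole:
A_1→A_2: (5)(5) − (6)(1) = 19
A_2→A_3: (6)(4) − (4)(5) = 4
A_3→A_4: (4)(5) − (1)(4) = 16
A_4→A_1: (1)(1) − (5)(5) = -24
Σ = 15
Area = |Σ|/2 = 7.5.
Net area = 37.5 − 7.5 = 30.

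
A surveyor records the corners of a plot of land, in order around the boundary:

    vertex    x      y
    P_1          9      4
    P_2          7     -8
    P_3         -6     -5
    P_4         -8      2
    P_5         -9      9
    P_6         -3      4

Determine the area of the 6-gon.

173

Σ = (-100) + (-83) + (-52) + (-54) + (-9) + (-48) = -346
Area = |Σ|/2 = 173.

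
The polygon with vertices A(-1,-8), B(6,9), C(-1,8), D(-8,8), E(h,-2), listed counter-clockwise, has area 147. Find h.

-8

The doubled signed area Σ (x_i y_{i+1} − x_{i+1} y_i) is linear in h.
With h=0 it equals 166; the coefficient of h is -16 (from the two edges through E).
So -16·h + 166 = 2·147 = 294 ⇒ h = -8.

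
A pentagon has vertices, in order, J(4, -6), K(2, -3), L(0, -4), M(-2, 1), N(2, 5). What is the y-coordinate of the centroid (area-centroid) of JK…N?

Apply the shoelace formula. First the cross-terms c_i = x_i·y_{i+1} − x_{i+1}·y_i:
  0, -8, -8, -12, -32  ⇒  2A = -60, A = -30.
Then Σ (y_i + y_{i+1})·c_i = 40, so ȳ = 40 / (6·(-30)) = -2/9.

-2/9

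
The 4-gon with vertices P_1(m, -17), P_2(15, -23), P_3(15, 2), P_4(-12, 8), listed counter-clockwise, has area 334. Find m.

10

Write out the shoelace sum; only the two edges meeting at P_1 involve m:
2·Area = [((-12)·(-17) − m·8) + (m·(-23) − 15·(-17))] + 519
       = -31·m + 978 = 668
⇒ m = 10.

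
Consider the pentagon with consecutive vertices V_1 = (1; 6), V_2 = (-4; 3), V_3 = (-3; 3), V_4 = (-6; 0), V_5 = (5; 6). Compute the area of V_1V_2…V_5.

15

Apply the shoelace (surveyor's) formula: 2A = Σ (x_i·y_{i+1} − x_{i+1}·y_i), indices taken mod 5.
V_1→V_2: (1)(3) − (-4)(6) = 27
V_2→V_3: (-4)(3) − (-3)(3) = -3
V_3→V_4: (-3)(0) − (-6)(3) = 18
V_4→V_5: (-6)(6) − (5)(0) = -36
V_5→V_1: (5)(6) − (1)(6) = 24
Σ = 30
Area = |Σ|/2 = 15.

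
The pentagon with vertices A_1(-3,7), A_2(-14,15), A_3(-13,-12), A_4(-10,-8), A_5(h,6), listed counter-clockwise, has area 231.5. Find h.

7

Write out the shoelace sum; only the two edges meeting at A_5 involve h:
2·Area = [((-10)·6 − h·(-8)) + (h·7 − (-3)·6)] + 400
       = 15·h + 358 = 463
⇒ h = 7.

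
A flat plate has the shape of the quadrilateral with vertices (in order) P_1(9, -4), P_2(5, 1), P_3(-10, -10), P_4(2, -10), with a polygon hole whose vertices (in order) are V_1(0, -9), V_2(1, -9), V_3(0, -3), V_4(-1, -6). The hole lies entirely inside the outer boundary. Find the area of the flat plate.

89.5

Outer boundary:
Apply the surveyor's formula: 2A = Σ (x_i·y_{i+1} − x_{i+1}·y_i), indices taken mod 4.
Cross-terms: 29, -40, 120, 82  ⇒  Σ = 191
Area = |Σ|/2 = 95.5.
Hole:
Σ = (9) + (-3) + (-3) + (9) = 12
Area = |Σ|/2 = 6.
Net area = 95.5 − 6 = 89.5.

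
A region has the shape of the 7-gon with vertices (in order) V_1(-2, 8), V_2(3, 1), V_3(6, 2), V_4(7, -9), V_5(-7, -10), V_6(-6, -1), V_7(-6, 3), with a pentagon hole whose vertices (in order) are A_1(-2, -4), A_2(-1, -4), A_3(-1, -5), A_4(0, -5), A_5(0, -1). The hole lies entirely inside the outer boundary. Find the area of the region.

Outer boundary:
V_1→V_2: (-2)(1) − (3)(8) = -26
V_2→V_3: (3)(2) − (6)(1) = 0
V_3→V_4: (6)(-9) − (7)(2) = -68
V_4→V_5: (7)(-10) − (-7)(-9) = -133
V_5→V_6: (-7)(-1) − (-6)(-10) = -53
V_6→V_7: (-6)(3) − (-6)(-1) = -24
V_7→V_1: (-6)(8) − (-2)(3) = -42
Σ = -346
Area = |Σ|/2 = 173.
Hole:
Apply the shoelace formula: 2A = Σ (x_i·y_{i+1} − x_{i+1}·y_i), indices taken mod 5.
Σ = (4) + (1) + (5) + (0) + (-2) = 8
Area = |Σ|/2 = 4.
Net area = 173 − 4 = 169.

169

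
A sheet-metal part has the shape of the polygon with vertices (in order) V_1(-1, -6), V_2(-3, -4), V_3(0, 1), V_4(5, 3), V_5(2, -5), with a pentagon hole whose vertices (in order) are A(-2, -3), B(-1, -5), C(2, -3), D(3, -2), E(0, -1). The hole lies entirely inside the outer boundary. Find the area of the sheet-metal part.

25

Outer boundary:
Σ = (-14) + (-3) + (-5) + (-31) + (-17) = -70
Area = |Σ|/2 = 35.
Hole:
A→B: (-2)(-5) − (-1)(-3) = 7
B→C: (-1)(-3) − (2)(-5) = 13
C→D: (2)(-2) − (3)(-3) = 5
D→E: (3)(-1) − (0)(-2) = -3
E→A: (0)(-3) − (-2)(-1) = -2
Σ = 20
Area = |Σ|/2 = 10.
Net area = 35 − 10 = 25.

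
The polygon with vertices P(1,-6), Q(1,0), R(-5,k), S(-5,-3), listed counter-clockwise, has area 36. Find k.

The doubled signed area Σ (x_i y_{i+1} − x_{i+1} y_i) is linear in k.
With k=0 it equals 54; the coefficient of k is 6 (from the two edges through R).
So 6·k + 54 = 2·36 = 72 ⇒ k = 3.

3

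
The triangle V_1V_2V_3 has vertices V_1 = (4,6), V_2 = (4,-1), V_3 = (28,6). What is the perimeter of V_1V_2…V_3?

|V_1V_2| = √((0)² + (-7)²) = √49 = 7
|V_2V_3| = √((24)² + (7)²) = √625 = 25
|V_3V_1| = √((-24)² + (0)²) = √576 = 24
Perimeter = 7 + 25 + 24 = 56.

56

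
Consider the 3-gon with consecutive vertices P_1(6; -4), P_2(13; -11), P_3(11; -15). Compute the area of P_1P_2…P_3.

21

Apply Gauss's area formula: 2A = Σ (x_i·y_{i+1} − x_{i+1}·y_i), indices taken mod 3.
Σ = (-14) + (-74) + (46) = -42
Area = |Σ|/2 = 21.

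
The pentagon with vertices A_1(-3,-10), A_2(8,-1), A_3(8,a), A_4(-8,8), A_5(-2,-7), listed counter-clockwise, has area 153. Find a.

The doubled signed area Σ (x_i y_{i+1} − x_{i+1} y_i) is linear in a.
With a=0 it equals 226; the coefficient of a is 16 (from the two edges through A_3).
So 16·a + 226 = 2·153 = 306 ⇒ a = 5.

5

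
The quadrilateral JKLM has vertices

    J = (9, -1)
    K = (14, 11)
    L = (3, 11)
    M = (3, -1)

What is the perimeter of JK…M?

|JK| = √((5)² + (12)²) = √169 = 13
|KL| = √((-11)² + (0)²) = √121 = 11
|LM| = √((0)² + (-12)²) = √144 = 12
|MJ| = √((6)² + (0)²) = √36 = 6
Perimeter = 13 + 11 + 12 + 6 = 42.

42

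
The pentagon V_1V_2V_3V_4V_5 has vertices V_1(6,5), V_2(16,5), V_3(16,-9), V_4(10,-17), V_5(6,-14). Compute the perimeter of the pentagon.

|V_1V_2| = √((10)² + (0)²) = √100 = 10
|V_2V_3| = √((0)² + (-14)²) = √196 = 14
|V_3V_4| = √((-6)² + (-8)²) = √100 = 10
|V_4V_5| = √((-4)² + (3)²) = √25 = 5
|V_5V_1| = √((0)² + (19)²) = √361 = 19
Perimeter = 10 + 14 + 10 + 5 + 19 = 58.

58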